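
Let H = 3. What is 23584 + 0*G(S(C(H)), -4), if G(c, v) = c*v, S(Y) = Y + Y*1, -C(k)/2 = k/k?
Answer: 23584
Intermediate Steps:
C(k) = -2 (C(k) = -2*k/k = -2*1 = -2)
S(Y) = 2*Y (S(Y) = Y + Y = 2*Y)
23584 + 0*G(S(C(H)), -4) = 23584 + 0*((2*(-2))*(-4)) = 23584 + 0*(-4*(-4)) = 23584 + 0*16 = 23584 + 0 = 23584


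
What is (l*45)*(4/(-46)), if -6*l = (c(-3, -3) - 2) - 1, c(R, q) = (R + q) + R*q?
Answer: 0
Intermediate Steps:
c(R, q) = R + q + R*q
l = 0 (l = -(((-3 - 3 - 3*(-3)) - 2) - 1)/6 = -(((-3 - 3 + 9) - 2) - 1)/6 = -((3 - 2) - 1)/6 = -(1 - 1)/6 = -⅙*0 = 0)
(l*45)*(4/(-46)) = (0*45)*(4/(-46)) = 0*(4*(-1/46)) = 0*(-2/23) = 0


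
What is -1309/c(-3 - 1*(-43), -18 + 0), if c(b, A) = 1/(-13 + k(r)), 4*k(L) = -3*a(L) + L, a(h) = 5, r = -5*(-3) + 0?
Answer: 17017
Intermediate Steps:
r = 15 (r = 15 + 0 = 15)
k(L) = -15/4 + L/4 (k(L) = (-3*5 + L)/4 = (-15 + L)/4 = -15/4 + L/4)
c(b, A) = -1/13 (c(b, A) = 1/(-13 + (-15/4 + (1/4)*15)) = 1/(-13 + (-15/4 + 15/4)) = 1/(-13 + 0) = 1/(-13) = -1/13)
-1309/c(-3 - 1*(-43), -18 + 0) = -1309/(-1/13) = -1309*(-13) = 17017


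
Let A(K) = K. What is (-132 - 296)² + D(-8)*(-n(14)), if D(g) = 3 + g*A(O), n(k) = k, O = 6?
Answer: 183814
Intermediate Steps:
D(g) = 3 + 6*g (D(g) = 3 + g*6 = 3 + 6*g)
(-132 - 296)² + D(-8)*(-n(14)) = (-132 - 296)² + (3 + 6*(-8))*(-1*14) = (-428)² + (3 - 48)*(-14) = 183184 - 45*(-14) = 183184 + 630 = 183814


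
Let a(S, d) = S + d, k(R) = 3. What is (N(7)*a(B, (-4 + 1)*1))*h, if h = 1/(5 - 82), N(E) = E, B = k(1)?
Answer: 0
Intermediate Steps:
B = 3
h = -1/77 (h = 1/(-77) = -1/77 ≈ -0.012987)
(N(7)*a(B, (-4 + 1)*1))*h = (7*(3 + (-4 + 1)*1))*(-1/77) = (7*(3 - 3*1))*(-1/77) = (7*(3 - 3))*(-1/77) = (7*0)*(-1/77) = 0*(-1/77) = 0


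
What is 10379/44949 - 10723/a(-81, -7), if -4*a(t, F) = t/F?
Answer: 4498836085/1213623 ≈ 3706.9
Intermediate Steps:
a(t, F) = -t/(4*F)
10379/44949 - 10723/a(-81, -7) = 10379/44949 - 10723/((-1/4*(-81)/(-7))) = 10379*(1/44949) - 10723/((-1/4*(-81)*(-1/7))) = 10379/44949 - 10723/(-81/28) = 10379/44949 - 10723*(-28/81) = 10379/44949 + 300244/81 = 4498836085/1213623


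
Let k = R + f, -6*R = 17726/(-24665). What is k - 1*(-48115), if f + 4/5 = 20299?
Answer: 5062243597/73995 ≈ 68413.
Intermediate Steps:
f = 101491/5 (f = -4/5 + 20299 = 101491/5 ≈ 20298.)
R = 8863/73995 (R = -8863/(3*(-24665)) = -8863*(-1)/(3*24665) = -1/6*(-17726/24665) = 8863/73995 ≈ 0.11978)
k = 1501974172/73995 (k = 8863/73995 + 101491/5 = 1501974172/73995 ≈ 20298.)
k - 1*(-48115) = 1501974172/73995 - 1*(-48115) = 1501974172/73995 + 48115 = 5062243597/73995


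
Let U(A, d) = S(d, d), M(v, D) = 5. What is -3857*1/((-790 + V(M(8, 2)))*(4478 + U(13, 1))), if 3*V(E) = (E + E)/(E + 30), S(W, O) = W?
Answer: 931/853996 ≈ 0.0010902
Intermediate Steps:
U(A, d) = d
V(E) = 2*E/(3*(30 + E)) (V(E) = ((E + E)/(E + 30))/3 = ((2*E)/(30 + E))/3 = (2*E/(30 + E))/3 = 2*E/(3*(30 + E)))
-3857*1/((-790 + V(M(8, 2)))*(4478 + U(13, 1))) = -3857*1/((-790 + (⅔)*5/(30 + 5))*(4478 + 1)) = -3857*1/(4479*(-790 + (⅔)*5/35)) = -3857*1/(4479*(-790 + (⅔)*5*(1/35))) = -3857*1/(4479*(-790 + 2/21)) = -3857/((-16588/21*4479)) = -3857/(-24765884/7) = -3857*(-7/24765884) = 931/853996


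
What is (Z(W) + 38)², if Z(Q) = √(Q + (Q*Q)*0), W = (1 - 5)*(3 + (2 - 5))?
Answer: 1444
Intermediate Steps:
W = 0 (W = -4*(3 - 3) = -4*0 = 0)
Z(Q) = √Q (Z(Q) = √(Q + Q²*0) = √(Q + 0) = √Q)
(Z(W) + 38)² = (√0 + 38)² = (0 + 38)² = 38² = 1444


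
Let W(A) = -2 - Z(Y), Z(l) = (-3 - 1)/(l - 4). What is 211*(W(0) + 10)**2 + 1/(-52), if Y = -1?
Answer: 14219687/1300 ≈ 10938.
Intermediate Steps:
Z(l) = -4/(-4 + l)
W(A) = -14/5 (W(A) = -2 - (-4)/(-4 - 1) = -2 - (-4)/(-5) = -2 - (-4)*(-1)/5 = -2 - 1*4/5 = -2 - 4/5 = -14/5)
211*(W(0) + 10)**2 + 1/(-52) = 211*(-14/5 + 10)**2 + 1/(-52) = 211*(36/5)**2 - 1/52 = 211*(1296/25) - 1/52 = 273456/25 - 1/52 = 14219687/1300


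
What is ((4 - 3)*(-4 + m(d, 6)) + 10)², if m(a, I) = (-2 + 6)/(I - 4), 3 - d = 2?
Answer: 64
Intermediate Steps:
d = 1 (d = 3 - 1*2 = 3 - 2 = 1)
m(a, I) = 4/(-4 + I)
((4 - 3)*(-4 + m(d, 6)) + 10)² = ((4 - 3)*(-4 + 4/(-4 + 6)) + 10)² = (1*(-4 + 4/2) + 10)² = (1*(-4 + 4*(½)) + 10)² = (1*(-4 + 2) + 10)² = (1*(-2) + 10)² = (-2 + 10)² = 8² = 64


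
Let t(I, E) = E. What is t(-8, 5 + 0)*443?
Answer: 2215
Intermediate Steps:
t(-8, 5 + 0)*443 = (5 + 0)*443 = 5*443 = 2215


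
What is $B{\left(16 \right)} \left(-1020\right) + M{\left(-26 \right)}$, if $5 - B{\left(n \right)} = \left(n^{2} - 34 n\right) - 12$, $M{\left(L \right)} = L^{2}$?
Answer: $-310424$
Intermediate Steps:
$B{\left(n \right)} = 17 - n^{2} + 34 n$ ($B{\left(n \right)} = 5 - \left(\left(n^{2} - 34 n\right) - 12\right) = 5 - \left(-12 + n^{2} - 34 n\right) = 5 + \left(12 - n^{2} + 34 n\right) = 17 - n^{2} + 34 n$)
$B{\left(16 \right)} \left(-1020\right) + M{\left(-26 \right)} = \left(17 - 16^{2} + 34 \cdot 16\right) \left(-1020\right) + \left(-26\right)^{2} = \left(17 - 256 + 544\right) \left(-1020\right) + 676 = 305 \left(-1020\right) + 676 = -311100 + 676 = -310424$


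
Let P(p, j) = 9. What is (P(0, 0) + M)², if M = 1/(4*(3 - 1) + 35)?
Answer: 150544/1849 ≈ 81.419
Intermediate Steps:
M = 1/43 (M = 1/(4*2 + 35) = 1/(8 + 35) = 1/43 ≈ 0.023256)
(P(0, 0) + M)² = (9 + 1/43)² = (388/43)² = 150544/1849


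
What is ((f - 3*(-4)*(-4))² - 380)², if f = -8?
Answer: 7595536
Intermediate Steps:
((f - 3*(-4)*(-4))² - 380)² = ((-8 - 3*(-4)*(-4))² - 380)² = ((-8 + 12*(-4))² - 380)² = ((-8 - 48)² - 380)² = ((-56)² - 380)² = (3136 - 380)² = 2756² = 7595536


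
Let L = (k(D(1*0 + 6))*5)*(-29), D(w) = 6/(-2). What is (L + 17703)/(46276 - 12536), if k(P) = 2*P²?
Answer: 15093/33740 ≈ 0.44733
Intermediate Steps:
D(w) = -3 (D(w) = 6*(-½) = -3)
L = -2610 (L = ((2*(-3)²)*5)*(-29) = ((2*9)*5)*(-29) = (18*5)*(-29) = 90*(-29) = -2610)
(L + 17703)/(46276 - 12536) = (-2610 + 17703)/(46276 - 12536) = 15093/33740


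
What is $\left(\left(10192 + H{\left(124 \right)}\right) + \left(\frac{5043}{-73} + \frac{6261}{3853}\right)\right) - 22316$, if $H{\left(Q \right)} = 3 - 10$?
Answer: $- \frac{3431047865}{281269} \approx -12198.0$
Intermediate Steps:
$H{\left(Q \right)} = -7$ ($H{\left(Q \right)} = 3 - 10 = -7$)
$\left(\left(10192 + H{\left(124 \right)}\right) + \left(\frac{5043}{-73} + \frac{6261}{3853}\right)\right) - 22316 = \left(\left(10192 - 7\right) + \left(\frac{5043}{-73} + \frac{6261}{3853}\right)\right) - 22316 = \left(10185 + \left(5043 \left(- \frac{1}{73}\right) + 6261 \cdot \frac{1}{3853}\right)\right) - 22316 = \left(10185 + \left(- \frac{5043}{73} + \frac{6261}{3853}\right)\right) - 22316 = \left(10185 - \frac{18973626}{281269}\right) - 22316 = \frac{2845751139}{281269} - 22316 = - \frac{3431047865}{281269}$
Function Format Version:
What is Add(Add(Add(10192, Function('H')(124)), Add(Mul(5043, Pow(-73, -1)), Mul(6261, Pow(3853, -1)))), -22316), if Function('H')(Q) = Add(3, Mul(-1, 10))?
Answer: Rational(-3431047865, 281269) ≈ -12198.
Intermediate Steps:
Function('H')(Q) = -7 (Function('H')(Q) = Add(3, -10) = -7)
Add(Add(Add(10192, Function('H')(124)), Add(Mul(5043, Pow(-73, -1)), Mul(6261, Pow(3853, -1)))), -22316) = Add(Add(Add(10192, -7), Add(Mul(5043, Pow(-73, -1)), Mul(6261, Pow(3853, -1)))), -22316) = Add(Add(10185, Add(Mul(5043, Rational(-1, 73)), Mul(6261, Rational(1, 3853)))), -22316) = Add(Add(10185, Add(Rational(-5043, 73), Rational(6261, 3853))), -22316) = Add(Add(10185, Rational(-18973626, 281269)), -22316) = Add(Rational(2845751139, 281269), -22316) = Rational(-3431047865, 281269)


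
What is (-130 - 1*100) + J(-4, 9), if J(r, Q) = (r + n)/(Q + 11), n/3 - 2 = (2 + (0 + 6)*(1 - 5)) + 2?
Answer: -2329/10 ≈ -232.90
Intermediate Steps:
n = -54 (n = 6 + 3*((2 + (0 + 6)*(1 - 5)) + 2) = 6 + 3*((2 + 6*(-4)) + 2) = 6 + 3*((2 - 24) + 2) = 6 + 3*(-22 + 2) = 6 + 3*(-20) = 6 - 60 = -54)
J(r, Q) = (-54 + r)/(11 + Q) (J(r, Q) = (r - 54)/(Q + 11) = (-54 + r)/(11 + Q))
(-130 - 1*100) + J(-4, 9) = (-130 - 1*100) + (-54 - 4)/(11 + 9) = (-130 - 100) - 58/20 = -230 + (1/20)*(-58) = -230 - 29/10 = -2329/10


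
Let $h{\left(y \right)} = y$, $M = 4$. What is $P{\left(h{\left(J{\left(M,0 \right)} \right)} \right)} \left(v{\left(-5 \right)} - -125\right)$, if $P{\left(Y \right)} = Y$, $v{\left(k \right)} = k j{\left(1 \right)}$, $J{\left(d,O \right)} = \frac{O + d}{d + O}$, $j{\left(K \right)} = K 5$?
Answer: $100$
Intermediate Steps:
$j{\left(K \right)} = 5 K$
$J{\left(d,O \right)} = 1$ ($J{\left(d,O \right)} = \frac{O + d}{O + d} = 1$)
$v{\left(k \right)} = 5 k$ ($v{\left(k \right)} = k 5 \cdot 1 = k 5 = 5 k$)
$P{\left(h{\left(J{\left(M,0 \right)} \right)} \right)} \left(v{\left(-5 \right)} - -125\right) = 1 \left(5 \left(-5\right) - -125\right) = 1 \left(-25 + 125\right) = 1 \cdot 100 = 100$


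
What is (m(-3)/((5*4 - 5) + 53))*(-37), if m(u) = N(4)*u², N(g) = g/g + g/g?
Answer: -333/34 ≈ -9.7941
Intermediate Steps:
N(g) = 2 (N(g) = 1 + 1 = 2)
m(u) = 2*u²
(m(-3)/((5*4 - 5) + 53))*(-37) = ((2*(-3)²)/((5*4 - 5) + 53))*(-37) = ((2*9)/((20 - 5) + 53))*(-37) = (18/(15 + 53))*(-37) = (18/68)*(-37) = ((1/68)*18)*(-37) = (9/34)*(-37) = -333/34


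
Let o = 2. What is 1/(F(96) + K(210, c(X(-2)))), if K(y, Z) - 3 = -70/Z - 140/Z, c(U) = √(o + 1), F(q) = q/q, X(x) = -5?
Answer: -1/3671 - 35*√3/7342 ≈ -0.0085292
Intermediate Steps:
F(q) = 1
c(U) = √3 (c(U) = √(2 + 1) = √3)
K(y, Z) = 3 - 210/Z (K(y, Z) = 3 + (-70/Z - 140/Z) = 3 - 210/Z)
1/(F(96) + K(210, c(X(-2)))) = 1/(1 + (3 - 210*√3/3)) = 1/(1 + (3 - 70*√3)) = 1/(4 - 70*√3)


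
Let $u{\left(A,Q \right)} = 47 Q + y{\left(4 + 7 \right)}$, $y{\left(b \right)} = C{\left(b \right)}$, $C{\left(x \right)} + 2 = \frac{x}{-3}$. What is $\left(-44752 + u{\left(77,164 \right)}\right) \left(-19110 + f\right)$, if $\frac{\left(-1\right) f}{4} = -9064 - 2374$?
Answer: $- \frac{2961231658}{3} \approx -9.8708 \cdot 10^{8}$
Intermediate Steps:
$C{\left(x \right)} = -2 - \frac{x}{3}$ ($C{\left(x \right)} = -2 + \frac{x}{-3} = -2 + x \left(- \frac{1}{3}\right) = -2 - \frac{x}{3}$)
$y{\left(b \right)} = -2 - \frac{b}{3}$
$f = 45752$ ($f = - 4 \left(-9064 - 2374\right) = \left(-4\right) \left(-11438\right) = 45752$)
$u{\left(A,Q \right)} = - \frac{17}{3} + 47 Q$ ($u{\left(A,Q \right)} = 47 Q - \left(2 + \frac{4 + 7}{3}\right) = 47 Q - \frac{17}{3} = - \frac{17}{3} + 47 Q$)
$\left(-44752 + u{\left(77,164 \right)}\right) \left(-19110 + f\right) = \left(-44752 + \left(- \frac{17}{3} + 47 \cdot 164\right)\right) \left(-19110 + 45752\right) = \left(-44752 + \left(- \frac{17}{3} + 7708\right)\right) 26642 = \left(-44752 + \frac{23107}{3}\right) 26642 = \left(- \frac{111149}{3}\right) 26642 = - \frac{2961231658}{3}$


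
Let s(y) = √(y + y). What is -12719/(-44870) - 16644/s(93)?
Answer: 1817/6410 - 2774*√186/31 ≈ -1220.1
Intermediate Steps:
s(y) = √2*√y (s(y) = √(2*y) = √2*√y)
-12719/(-44870) - 16644/s(93) = -12719/(-44870) - 16644*√186/186 = -12719*(-1/44870) - 16644*√186/186 = 1817/6410 - 2774*√186/31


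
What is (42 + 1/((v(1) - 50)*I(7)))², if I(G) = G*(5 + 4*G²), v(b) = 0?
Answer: 8730246180601/4949122500 ≈ 1764.0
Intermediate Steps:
(42 + 1/((v(1) - 50)*I(7)))² = (42 + 1/((0 - 50)*((7*(5 + 4*7²)))))² = (42 + 1/((-50)*((7*(5 + 4*49)))))² = (42 - 1/(7*(5 + 196))/50)² = (42 - 1/(50*(7*201)))² = (42 - 1/50/1407)² = (42 - 1/50*1/1407)² = (42 - 1/70350)² = (2954699/70350)² = 8730246180601/4949122500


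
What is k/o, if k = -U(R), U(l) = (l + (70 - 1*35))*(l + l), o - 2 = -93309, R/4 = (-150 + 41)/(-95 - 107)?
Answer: 1636308/951824707 ≈ 0.0017191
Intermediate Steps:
R = 218/101 (R = 4*((-150 + 41)/(-95 - 107)) = 4*(-109/(-202)) = 4*(-109*(-1/202)) = 4*(109/202) = 218/101 ≈ 2.1584)
o = -93307 (o = 2 - 93309 = -93307)
U(l) = 2*l*(35 + l) (U(l) = (l + (70 - 35))*(2*l) = (l + 35)*(2*l) = (35 + l)*(2*l) = 2*l*(35 + l))
k = -1636308/10201 (k = -2*218*(35 + 218/101)/101 = -2*218*3753/(101*101) = -1*1636308/10201 = -1636308/10201 ≈ -160.41)
k/o = -1636308/10201/(-93307) = -1636308/10201*(-1/93307) = 1636308/951824707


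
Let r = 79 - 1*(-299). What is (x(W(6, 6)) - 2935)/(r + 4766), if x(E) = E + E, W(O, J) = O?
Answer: -2923/5144 ≈ -0.56823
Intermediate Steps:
x(E) = 2*E
r = 378 (r = 79 + 299 = 378)
(x(W(6, 6)) - 2935)/(r + 4766) = (2*6 - 2935)/(378 + 4766) = (12 - 2935)/5144 = -2923*1/5144 = -2923/5144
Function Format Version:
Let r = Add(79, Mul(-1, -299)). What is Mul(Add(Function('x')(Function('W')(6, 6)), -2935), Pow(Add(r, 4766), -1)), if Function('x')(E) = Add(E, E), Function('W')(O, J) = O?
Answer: Rational(-2923, 5144) ≈ -0.56823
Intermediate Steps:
Function('x')(E) = Mul(2, E)
r = 378 (r = Add(79, 299) = 378)
Mul(Add(Function('x')(Function('W')(6, 6)), -2935), Pow(Add(r, 4766), -1)) = Mul(Add(Mul(2, 6), -2935), Pow(Add(378, 4766), -1)) = Mul(Add(12, -2935), Pow(5144, -1)) = Mul(-2923, Rational(1, 5144)) = Rational(-2923, 5144)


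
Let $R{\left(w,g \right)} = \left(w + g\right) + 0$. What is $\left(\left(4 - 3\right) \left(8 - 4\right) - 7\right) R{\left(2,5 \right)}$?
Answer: $-21$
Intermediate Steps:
$R{\left(w,g \right)} = g + w$ ($R{\left(w,g \right)} = \left(g + w\right) + 0 = g + w$)
$\left(\left(4 - 3\right) \left(8 - 4\right) - 7\right) R{\left(2,5 \right)} = \left(\left(4 - 3\right) \left(8 - 4\right) - 7\right) \left(5 + 2\right) = \left(1 \cdot 4 - 7\right) 7 = \left(4 - 7\right) 7 = \left(-3\right) 7 = -21$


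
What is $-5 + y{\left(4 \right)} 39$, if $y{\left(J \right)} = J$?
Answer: $151$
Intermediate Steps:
$-5 + y{\left(4 \right)} 39 = -5 + 4 \cdot 39 = -5 + 156 = 151$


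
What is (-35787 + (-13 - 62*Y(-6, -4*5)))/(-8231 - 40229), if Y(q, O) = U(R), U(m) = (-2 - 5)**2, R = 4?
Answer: 19419/24230 ≈ 0.80144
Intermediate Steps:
U(m) = 49 (U(m) = (-7)**2 = 49)
Y(q, O) = 49
(-35787 + (-13 - 62*Y(-6, -4*5)))/(-8231 - 40229) = (-35787 + (-13 - 62*49))/(-8231 - 40229) = (-35787 + (-13 - 3038))/(-48460) = (-35787 - 3051)*(-1/48460) = -38838*(-1/48460) = 19419/24230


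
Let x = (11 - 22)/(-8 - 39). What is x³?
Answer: 1331/103823 ≈ 0.012820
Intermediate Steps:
x = 11/47 (x = -11/(-47) = -11*(-1/47) = 11/47 ≈ 0.23404)
x³ = (11/47)³ = 1331/103823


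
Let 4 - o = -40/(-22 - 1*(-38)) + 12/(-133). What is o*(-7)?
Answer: -1753/38 ≈ -46.132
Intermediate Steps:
o = 1753/266 (o = 4 - (-40/(-22 - 1*(-38)) + 12/(-133)) = 4 - (-40/(-22 + 38) + 12*(-1/133)) = 4 - (-40/16 - 12/133) = 4 - (-40*1/16 - 12/133) = 4 - (-5/2 - 12/133) = 4 - 1*(-689/266) = 4 + 689/266 = 1753/266 ≈ 6.5902)
o*(-7) = (1753/266)*(-7) = -1753/38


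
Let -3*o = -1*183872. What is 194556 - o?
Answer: 399796/3 ≈ 1.3327e+5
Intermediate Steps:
o = 183872/3 (o = -(-1)*183872/3 = -⅓*(-183872) = 183872/3 ≈ 61291.)
194556 - o = 194556 - 1*183872/3 = 194556 - 183872/3 = 399796/3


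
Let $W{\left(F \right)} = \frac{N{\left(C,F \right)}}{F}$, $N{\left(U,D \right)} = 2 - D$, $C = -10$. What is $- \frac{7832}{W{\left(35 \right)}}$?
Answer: $\frac{24920}{3} \approx 8306.7$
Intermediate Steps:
$W{\left(F \right)} = \frac{2 - F}{F}$
$- \frac{7832}{W{\left(35 \right)}} = - \frac{7832}{\frac{1}{35} \left(2 - 35\right)} = - \frac{7832}{\frac{1}{35} \left(-33\right)} = - \frac{7832}{- \frac{33}{35}} = \left(-7832\right) \left(- \frac{35}{33}\right) = \frac{24920}{3}$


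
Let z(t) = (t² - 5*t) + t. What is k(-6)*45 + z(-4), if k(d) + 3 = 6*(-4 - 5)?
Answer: -2533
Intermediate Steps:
z(t) = t² - 4*t
k(d) = -57 (k(d) = -3 + 6*(-4 - 5) = -3 + 6*(-9) = -3 - 54 = -57)
k(-6)*45 + z(-4) = -57*45 - 4*(-4 - 4) = -2565 - 4*(-8) = -2565 + 32 = -2533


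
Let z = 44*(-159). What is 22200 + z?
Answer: 15204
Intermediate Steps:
z = -6996
22200 + z = 22200 - 6996 = 15204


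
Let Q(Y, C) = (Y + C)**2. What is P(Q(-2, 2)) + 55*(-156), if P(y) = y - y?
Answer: -8580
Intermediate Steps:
Q(Y, C) = (C + Y)**2
P(y) = 0
P(Q(-2, 2)) + 55*(-156) = 0 + 55*(-156) = 0 - 8580 = -8580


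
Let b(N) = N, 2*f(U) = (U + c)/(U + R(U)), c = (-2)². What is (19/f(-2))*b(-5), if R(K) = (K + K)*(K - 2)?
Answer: -1330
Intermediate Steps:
c = 4
R(K) = 2*K*(-2 + K) (R(K) = (2*K)*(-2 + K) = 2*K*(-2 + K))
f(U) = (4 + U)/(2*(U + 2*U*(-2 + U))) (f(U) = ((U + 4)/(U + 2*U*(-2 + U)))/2 = ((4 + U)/(U + 2*U*(-2 + U)))/2 = (4 + U)/(2*(U + 2*U*(-2 + U))))
(19/f(-2))*b(-5) = (19/(((½)*(4 - 2)/(-2*(-3 + 2*(-2))))))*(-5) = (19/(((½)*(-½)*2/(-3 - 4))))*(-5) = (19/(((½)*(-½)*2/(-7))))*(-5) = (19/(((½)*(-½)*(-⅐)*2)))*(-5) = (19/(1/14))*(-5) = (19*14)*(-5) = 266*(-5) = -1330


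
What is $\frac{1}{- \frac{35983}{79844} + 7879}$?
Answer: $\frac{79844}{629054893} \approx 0.00012693$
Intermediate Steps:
$\frac{1}{- \frac{35983}{79844} + 7879} = \frac{1}{\frac{629054893}{79844}} = \frac{79844}{629054893}$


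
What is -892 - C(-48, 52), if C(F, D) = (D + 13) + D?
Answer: -1009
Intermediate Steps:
C(F, D) = 13 + 2*D (C(F, D) = (13 + D) + D = 13 + 2*D)
-892 - C(-48, 52) = -892 - (13 + 2*52) = -892 - (13 + 104) = -892 - 1*117 = -892 - 117 = -1009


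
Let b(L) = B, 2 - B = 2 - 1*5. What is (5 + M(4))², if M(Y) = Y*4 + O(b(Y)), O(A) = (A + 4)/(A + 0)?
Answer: 12996/25 ≈ 519.84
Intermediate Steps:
B = 5 (B = 2 - (2 - 1*5) = 2 - (2 - 5) = 2 - 1*(-3) = 2 + 3 = 5)
b(L) = 5
O(A) = (4 + A)/A
M(Y) = 9/5 + 4*Y (M(Y) = Y*4 + (4 + 5)/5 = 4*Y + (⅕)*9 = 4*Y + 9/5 = 9/5 + 4*Y)
(5 + M(4))² = (5 + (9/5 + 4*4))² = (5 + (9/5 + 16))² = (5 + 89/5)² = (114/5)² = 12996/25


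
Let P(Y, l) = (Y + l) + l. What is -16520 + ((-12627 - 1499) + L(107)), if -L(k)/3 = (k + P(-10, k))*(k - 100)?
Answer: -37177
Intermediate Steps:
P(Y, l) = Y + 2*l
L(k) = -3*(-100 + k)*(-10 + 3*k) (L(k) = -3*(k + (-10 + 2*k))*(k - 100) = -3*(-10 + 3*k)*(-100 + k) = -3*(-100 + k)*(-10 + 3*k))
-16520 + ((-12627 - 1499) + L(107)) = -16520 + ((-12627 - 1499) + (-3000 - 9*107² + 930*107)) = -16520 + (-14126 + (-3000 - 9*11449 + 99510)) = -16520 + (-14126 + (-3000 - 103041 + 99510)) = -16520 + (-14126 - 6531) = -16520 - 20657 = -37177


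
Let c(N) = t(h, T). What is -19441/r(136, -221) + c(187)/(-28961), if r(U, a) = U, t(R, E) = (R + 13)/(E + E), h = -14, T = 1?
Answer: -563030733/3938696 ≈ -142.95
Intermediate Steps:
t(R, E) = (13 + R)/(2*E) (t(R, E) = (13 + R)/((2*E)) = (13 + R)*(1/(2*E)) = (13 + R)/(2*E))
c(N) = -½ (c(N) = (½)*(13 - 14)/1 = (½)*1*(-1) = -½)
-19441/r(136, -221) + c(187)/(-28961) = -19441/136 - ½/(-28961) = -19441*1/136 - ½*(-1/28961) = -19441/136 + 1/57922 = -563030733/3938696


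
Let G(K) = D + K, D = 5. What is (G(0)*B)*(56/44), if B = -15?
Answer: -1050/11 ≈ -95.455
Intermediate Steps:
G(K) = 5 + K
(G(0)*B)*(56/44) = ((5 + 0)*(-15))*(56/44) = (5*(-15))*(56*(1/44)) = -75*14/11 = -1050/11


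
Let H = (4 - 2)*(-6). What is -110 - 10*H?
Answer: 10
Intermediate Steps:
H = -12 (H = 2*(-6) = -12)
-110 - 10*H = -110 - 10*(-12) = -110 + 120 = 10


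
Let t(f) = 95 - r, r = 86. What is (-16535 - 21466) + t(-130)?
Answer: -37992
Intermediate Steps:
t(f) = 9 (t(f) = 95 - 1*86 = 95 - 86 = 9)
(-16535 - 21466) + t(-130) = (-16535 - 21466) + 9 = -38001 + 9 = -37992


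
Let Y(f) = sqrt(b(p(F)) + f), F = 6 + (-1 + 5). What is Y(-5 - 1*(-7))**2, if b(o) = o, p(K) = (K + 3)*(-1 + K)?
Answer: 119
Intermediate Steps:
F = 10 (F = 6 + 4 = 10)
p(K) = (-1 + K)*(3 + K) (p(K) = (3 + K)*(-1 + K) = (-1 + K)*(3 + K))
Y(f) = sqrt(117 + f) (Y(f) = sqrt((-3 + 10**2 + 2*10) + f) = sqrt((-3 + 100 + 20) + f) = sqrt(117 + f))
Y(-5 - 1*(-7))**2 = (sqrt(117 + (-5 - 1*(-7))))**2 = (sqrt(117 + (-5 + 7)))**2 = (sqrt(117 + 2))**2 = (sqrt(119))**2 = 119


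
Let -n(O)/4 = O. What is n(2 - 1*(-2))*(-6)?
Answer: 96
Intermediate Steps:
n(O) = -4*O
n(2 - 1*(-2))*(-6) = -4*(2 - 1*(-2))*(-6) = -4*(2 + 2)*(-6) = -4*4*(-6) = -16*(-6) = 96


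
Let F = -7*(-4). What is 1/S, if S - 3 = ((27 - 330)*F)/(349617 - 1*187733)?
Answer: 40471/119292 ≈ 0.33926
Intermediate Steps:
F = 28
S = 119292/40471 (S = 3 + ((27 - 330)*28)/(349617 - 1*187733) = 3 + (-303*28)/(349617 - 187733) = 3 - 8484/161884 = 3 - 8484*1/161884 = 3 - 2121/40471 = 119292/40471 ≈ 2.9476)
1/S = 1/(119292/40471) = 40471/119292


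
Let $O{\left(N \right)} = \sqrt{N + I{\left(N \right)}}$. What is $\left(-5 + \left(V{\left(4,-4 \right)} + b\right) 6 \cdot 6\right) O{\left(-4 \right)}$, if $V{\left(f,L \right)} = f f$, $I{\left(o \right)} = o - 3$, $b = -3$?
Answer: $463 i \sqrt{11} \approx 1535.6 i$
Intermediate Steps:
$I{\left(o \right)} = -3 + o$ ($I{\left(o \right)} = o - 3 = -3 + o$)
$V{\left(f,L \right)} = f^{2}$
$O{\left(N \right)} = \sqrt{-3 + 2 N}$ ($O{\left(N \right)} = \sqrt{N + \left(-3 + N\right)} = \sqrt{-3 + 2 N}$)
$\left(-5 + \left(V{\left(4,-4 \right)} + b\right) 6 \cdot 6\right) O{\left(-4 \right)} = \left(-5 + \left(4^{2} - 3\right) 6 \cdot 6\right) \sqrt{-3 + 2 \left(-4\right)} = \left(-5 + \left(16 - 3\right) 6 \cdot 6\right) \sqrt{-3 - 8} = \left(-5 + 13 \cdot 6 \cdot 6\right) \sqrt{-11} = \left(-5 + 78 \cdot 6\right) i \sqrt{11} = \left(-5 + 468\right) i \sqrt{11} = 463 i \sqrt{11}$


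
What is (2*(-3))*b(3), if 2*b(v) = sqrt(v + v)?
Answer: -3*sqrt(6) ≈ -7.3485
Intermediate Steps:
b(v) = sqrt(2)*sqrt(v)/2 (b(v) = sqrt(v + v)/2 = sqrt(2*v)/2 = (sqrt(2)*sqrt(v))/2 = sqrt(2)*sqrt(v)/2)
(2*(-3))*b(3) = (2*(-3))*(sqrt(2)*sqrt(3)/2) = -3*sqrt(6)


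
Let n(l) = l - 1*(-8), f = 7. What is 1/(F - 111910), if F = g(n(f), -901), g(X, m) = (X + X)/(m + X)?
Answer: -443/49576145 ≈ -8.9357e-6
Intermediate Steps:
n(l) = 8 + l (n(l) = l + 8 = 8 + l)
g(X, m) = 2*X/(X + m) (g(X, m) = (2*X)/(X + m) = 2*X/(X + m))
F = -15/443 (F = 2*(8 + 7)/((8 + 7) - 901) = 2*15/(15 - 901) = 2*15/(-886) = 2*15*(-1/886) = -15/443 ≈ -0.033860)
1/(F - 111910) = 1/(-15/443 - 111910) = 1/(-49576145/443) = -443/49576145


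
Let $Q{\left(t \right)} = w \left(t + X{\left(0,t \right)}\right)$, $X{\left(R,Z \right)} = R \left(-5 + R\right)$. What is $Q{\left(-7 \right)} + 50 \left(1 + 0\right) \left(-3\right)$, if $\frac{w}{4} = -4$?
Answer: $-38$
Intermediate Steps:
$w = -16$ ($w = 4 \left(-4\right) = -16$)
$Q{\left(t \right)} = - 16 t$ ($Q{\left(t \right)} = - 16 \left(t + 0 \left(-5 + 0\right)\right) = - 16 \left(t + 0 \left(-5\right)\right) = - 16 \left(t + 0\right) = - 16 t$)
$Q{\left(-7 \right)} + 50 \left(1 + 0\right) \left(-3\right) = \left(-16\right) \left(-7\right) + 50 \left(1 + 0\right) \left(-3\right) = 112 + 50 \cdot 1 \left(-3\right) = 112 + 50 \left(-3\right) = 112 - 150 = -38$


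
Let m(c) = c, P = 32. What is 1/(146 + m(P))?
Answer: 1/178 ≈ 0.0056180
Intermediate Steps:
1/(146 + m(P)) = 1/(146 + 32) = 1/178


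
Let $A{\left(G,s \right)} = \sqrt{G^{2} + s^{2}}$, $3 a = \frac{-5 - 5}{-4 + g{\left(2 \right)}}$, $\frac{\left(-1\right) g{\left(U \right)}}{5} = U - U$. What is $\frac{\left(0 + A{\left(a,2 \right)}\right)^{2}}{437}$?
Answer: $\frac{169}{15732} \approx 0.010742$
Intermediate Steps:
$g{\left(U \right)} = 0$ ($g{\left(U \right)} = - 5 \left(U - U\right) = \left(-5\right) 0 = 0$)
$a = \frac{5}{6}$ ($a = \frac{\left(-5 - 5\right) \frac{1}{-4 + 0}}{3} = \frac{\left(-10\right) \frac{1}{-4}}{3} = \frac{\left(-10\right) \left(- \frac{1}{4}\right)}{3} = \frac{1}{3} \cdot \frac{5}{2} = \frac{5}{6} \approx 0.83333$)
$\frac{\left(0 + A{\left(a,2 \right)}\right)^{2}}{437} = \frac{\left(0 + \sqrt{\left(\frac{5}{6}\right)^{2} + 2^{2}}\right)^{2}}{437} = \left(0 + \sqrt{\frac{25}{36} + 4}\right)^{2} \cdot \frac{1}{437} = \left(0 + \sqrt{\frac{169}{36}}\right)^{2} \cdot \frac{1}{437} = \left(0 + \frac{13}{6}\right)^{2} \cdot \frac{1}{437} = \left(\frac{13}{6}\right)^{2} \cdot \frac{1}{437} = \frac{169}{36} \cdot \frac{1}{437} = \frac{169}{15732}$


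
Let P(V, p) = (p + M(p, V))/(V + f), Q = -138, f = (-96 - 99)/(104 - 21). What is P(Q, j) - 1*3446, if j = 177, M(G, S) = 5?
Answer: -40157560/11649 ≈ -3447.3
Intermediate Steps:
f = -195/83 ≈ -2.3494
P(V, p) = (5 + p)/(-195/83 + V) (P(V, p) = (p + 5)/(V - 195/83) = (5 + p)/(-195/83 + V))
P(Q, j) - 1*3446 = 83*(5 + 177)/(-195 + 83*(-138)) - 1*3446 = 83*182/(-195 - 11454) - 3446 = 83*182/(-11649) - 3446 = 83*(-1/11649)*182 - 3446 = -15106/11649 - 3446 = -40157560/11649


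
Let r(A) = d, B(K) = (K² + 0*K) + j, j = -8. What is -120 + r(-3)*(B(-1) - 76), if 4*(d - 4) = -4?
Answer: -369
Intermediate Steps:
d = 3 (d = 4 + (¼)*(-4) = 4 - 1 = 3)
B(K) = -8 + K² (B(K) = (K² + 0*K) - 8 = (K² + 0) - 8 = K² - 8 = -8 + K²)
r(A) = 3
-120 + r(-3)*(B(-1) - 76) = -120 + 3*((-8 + (-1)²) - 76) = -120 + 3*((-8 + 1) - 76) = -120 + 3*(-7 - 76) = -120 + 3*(-83) = -120 - 249 = -369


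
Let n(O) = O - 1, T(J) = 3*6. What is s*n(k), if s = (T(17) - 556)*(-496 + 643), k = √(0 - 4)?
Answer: 79086 - 158172*I ≈ 79086.0 - 1.5817e+5*I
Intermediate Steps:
T(J) = 18
k = 2*I (k = √(-4) = 2*I ≈ 2.0*I)
n(O) = -1 + O
s = -79086 (s = (18 - 556)*(-496 + 643) = -538*147 = -79086)
s*n(k) = -79086*(-1 + 2*I) = 79086 - 158172*I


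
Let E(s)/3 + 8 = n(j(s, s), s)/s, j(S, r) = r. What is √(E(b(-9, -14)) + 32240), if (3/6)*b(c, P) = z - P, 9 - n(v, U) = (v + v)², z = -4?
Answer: √3197735/10 ≈ 178.82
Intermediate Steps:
n(v, U) = 9 - 4*v² (n(v, U) = 9 - (v + v)² = 9 - (2*v)² = 9 - 4*v²)
b(c, P) = -8 - 2*P (b(c, P) = 2*(-4 - P) = -8 - 2*P)
E(s) = -24 + 3*(9 - 4*s²)/s (E(s) = -24 + 3*((9 - 4*s²)/s) = -24 + 3*(9 - 4*s²)/s)
√(E(b(-9, -14)) + 32240) = √((-24 - 12*(-8 - 2*(-14)) + 27/(-8 - 2*(-14))) + 32240) = √((-24 - 12*(-8 + 28) + 27/(-8 + 28)) + 32240) = √((-24 - 12*20 + 27/20) + 32240) = √((-24 - 240 + 27*(1/20)) + 32240) = √((-24 - 240 + 27/20) + 32240) = √(-5253/20 + 32240) = √(639547/20) = √3197735/10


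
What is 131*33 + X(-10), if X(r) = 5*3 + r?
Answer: 4328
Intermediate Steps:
X(r) = 15 + r
131*33 + X(-10) = 131*33 + (15 - 10) = 4323 + 5 = 4328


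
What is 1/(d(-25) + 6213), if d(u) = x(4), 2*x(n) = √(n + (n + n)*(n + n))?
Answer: 6213/38601352 - √17/38601352 ≈ 0.00016085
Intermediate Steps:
x(n) = √(n + 4*n²)/2 (x(n) = √(n + (n + n)*(n + n))/2 = √(n + (2*n)*(2*n))/2 = √(n + 4*n²)/2)
d(u) = √17 (d(u) = √(4*(1 + 4*4))/2 = √(4*(1 + 16))/2 = √(4*17)/2 = √68/2 = (2*√17)/2 = √17)
1/(d(-25) + 6213) = 1/(√17 + 6213) = 1/(6213 + √17)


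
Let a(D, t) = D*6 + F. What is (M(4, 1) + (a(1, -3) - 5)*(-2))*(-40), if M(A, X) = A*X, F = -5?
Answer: -480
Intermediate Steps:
a(D, t) = -5 + 6*D (a(D, t) = D*6 - 5 = 6*D - 5 = -5 + 6*D)
(M(4, 1) + (a(1, -3) - 5)*(-2))*(-40) = (4*1 + ((-5 + 6*1) - 5)*(-2))*(-40) = (4 + ((-5 + 6) - 5)*(-2))*(-40) = (4 + (1 - 5)*(-2))*(-40) = (4 - 4*(-2))*(-40) = (4 + 8)*(-40) = 12*(-40) = -480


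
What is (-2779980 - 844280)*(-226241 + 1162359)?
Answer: -3392735022680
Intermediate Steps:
(-2779980 - 844280)*(-226241 + 1162359) = -3624260*936118 = -3392735022680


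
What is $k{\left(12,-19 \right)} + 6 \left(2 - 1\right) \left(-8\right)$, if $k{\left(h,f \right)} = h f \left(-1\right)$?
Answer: $180$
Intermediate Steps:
$k{\left(h,f \right)} = - f h$ ($k{\left(h,f \right)} = f h \left(-1\right) = - f h$)
$k{\left(12,-19 \right)} + 6 \left(2 - 1\right) \left(-8\right) = \left(-1\right) \left(-19\right) 12 + 6 \left(2 - 1\right) \left(-8\right) = 228 + 6 \cdot 1 \left(-8\right) = 228 + 6 \left(-8\right) = 228 - 48 = 180$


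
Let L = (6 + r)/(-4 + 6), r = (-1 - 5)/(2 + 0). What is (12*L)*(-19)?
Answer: -342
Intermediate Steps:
r = -3 (r = -6/2 = -6*½ = -3)
L = 3/2 (L = (6 - 3)/(-4 + 6) = 3/2 ≈ 1.5000)
(12*L)*(-19) = (12*(3/2))*(-19) = 18*(-19) = -342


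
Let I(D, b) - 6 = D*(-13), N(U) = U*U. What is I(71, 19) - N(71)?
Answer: -5958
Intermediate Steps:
N(U) = U²
I(D, b) = 6 - 13*D (I(D, b) = 6 + D*(-13) = 6 - 13*D)
I(71, 19) - N(71) = (6 - 13*71) - 1*71² = (6 - 923) - 1*5041 = -917 - 5041 = -5958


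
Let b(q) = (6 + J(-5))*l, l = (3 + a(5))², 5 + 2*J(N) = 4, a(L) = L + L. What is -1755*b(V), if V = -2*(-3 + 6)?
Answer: -3262545/2 ≈ -1.6313e+6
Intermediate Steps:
a(L) = 2*L
J(N) = -½ (J(N) = -5/2 + (½)*4 = -5/2 + 2 = -½)
l = 169 (l = (3 + 2*5)² = (3 + 10)² = 13² = 169)
V = -6 (V = -2*3 = -6)
b(q) = 1859/2 (b(q) = (6 - ½)*169 = (11/2)*169 = 1859/2)
-1755*b(V) = -1755*1859/2 = -3262545/2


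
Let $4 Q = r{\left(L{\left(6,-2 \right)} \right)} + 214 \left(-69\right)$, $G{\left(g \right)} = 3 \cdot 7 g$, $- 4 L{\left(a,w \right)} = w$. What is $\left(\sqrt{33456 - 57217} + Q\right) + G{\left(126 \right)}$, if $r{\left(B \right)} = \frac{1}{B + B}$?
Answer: $- \frac{4181}{4} + i \sqrt{23761} \approx -1045.3 + 154.15 i$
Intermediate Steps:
$L{\left(a,w \right)} = - \frac{w}{4}$
$r{\left(B \right)} = \frac{1}{2 B}$
$G{\left(g \right)} = 21 g$
$Q = - \frac{14765}{4}$ ($Q = \frac{\frac{1}{2 \left(\left(- \frac{1}{4}\right) \left(-2\right)\right)} + 214 \left(-69\right)}{4} = \frac{\frac{\frac{1}{\frac{1}{2}}}{2} - 14766}{4} = \frac{\frac{1}{2} \cdot 2 - 14766}{4} = \frac{1 - 14766}{4} = \frac{1}{4} \left(-14765\right) = - \frac{14765}{4} \approx -3691.3$)
$\left(\sqrt{33456 - 57217} + Q\right) + G{\left(126 \right)} = \left(\sqrt{33456 - 57217} - \frac{14765}{4}\right) + 21 \cdot 126 = \left(\sqrt{-23761} - \frac{14765}{4}\right) + 2646 = \left(i \sqrt{23761} - \frac{14765}{4}\right) + 2646 = \left(- \frac{14765}{4} + i \sqrt{23761}\right) + 2646 = - \frac{4181}{4} + i \sqrt{23761}$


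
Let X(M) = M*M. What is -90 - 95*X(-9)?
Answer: -7785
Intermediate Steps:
X(M) = M²
-90 - 95*X(-9) = -90 - 95*(-9)² = -90 - 95*81 = -90 - 7695 = -7785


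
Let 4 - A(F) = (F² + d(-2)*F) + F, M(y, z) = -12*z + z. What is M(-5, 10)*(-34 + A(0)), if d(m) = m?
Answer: 3300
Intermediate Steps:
M(y, z) = -11*z
A(F) = 4 + F - F² (A(F) = 4 - ((F² - 2*F) + F) = 4 - (F² - F) = 4 + (F - F²) = 4 + F - F²)
M(-5, 10)*(-34 + A(0)) = (-11*10)*(-34 + (4 + 0 - 1*0²)) = -110*(-34 + (4 + 0 - 1*0)) = -110*(-34 + (4 + 0 + 0)) = -110*(-34 + 4) = -110*(-30) = 3300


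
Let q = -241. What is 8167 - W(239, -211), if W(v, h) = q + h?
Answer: 8619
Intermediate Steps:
W(v, h) = -241 + h
8167 - W(239, -211) = 8167 - (-241 - 211) = 8167 - 1*(-452) = 8167 + 452 = 8619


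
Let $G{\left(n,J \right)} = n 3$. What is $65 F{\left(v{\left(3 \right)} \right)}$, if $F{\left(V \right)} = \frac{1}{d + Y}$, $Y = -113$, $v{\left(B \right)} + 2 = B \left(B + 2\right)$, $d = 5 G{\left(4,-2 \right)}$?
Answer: $- \frac{65}{53} \approx -1.2264$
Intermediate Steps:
$G{\left(n,J \right)} = 3 n$
$d = 60$ ($d = 5 \cdot 3 \cdot 4 = 5 \cdot 12 = 60$)
$v{\left(B \right)} = -2 + B \left(2 + B\right)$ ($v{\left(B \right)} = -2 + B \left(B + 2\right) = -2 + B \left(2 + B\right)$)
$F{\left(V \right)} = - \frac{1}{53}$ ($F{\left(V \right)} = \frac{1}{60 - 113} = \frac{1}{-53} = - \frac{1}{53}$)
$65 F{\left(v{\left(3 \right)} \right)} = 65 \left(- \frac{1}{53}\right) = - \frac{65}{53}$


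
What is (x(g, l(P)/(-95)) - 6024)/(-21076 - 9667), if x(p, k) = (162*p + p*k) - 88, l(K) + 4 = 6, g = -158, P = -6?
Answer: 3011944/2920585 ≈ 1.0313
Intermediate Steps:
l(K) = 2 (l(K) = -4 + 6 = 2)
x(p, k) = -88 + 162*p + k*p (x(p, k) = (162*p + k*p) - 88 = -88 + 162*p + k*p)
(x(g, l(P)/(-95)) - 6024)/(-21076 - 9667) = ((-88 + 162*(-158) + (2/(-95))*(-158)) - 6024)/(-21076 - 9667) = ((-88 - 25596 + (2*(-1/95))*(-158)) - 6024)/(-30743) = ((-88 - 25596 - 2/95*(-158)) - 6024)*(-1/30743) = ((-88 - 25596 + 316/95) - 6024)*(-1/30743) = (-2439664/95 - 6024)*(-1/30743) = -3011944/95*(-1/30743) = 3011944/2920585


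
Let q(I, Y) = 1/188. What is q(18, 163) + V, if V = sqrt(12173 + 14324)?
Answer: 1/188 + sqrt(26497) ≈ 162.78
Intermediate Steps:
q(I, Y) = 1/188
V = sqrt(26497) ≈ 162.78
q(18, 163) + V = 1/188 + sqrt(26497)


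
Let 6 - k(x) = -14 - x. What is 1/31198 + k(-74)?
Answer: -1684691/31198 ≈ -54.000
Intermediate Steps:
k(x) = 20 + x (k(x) = 6 - (-14 - x) = 6 + (14 + x) = 20 + x)
1/31198 + k(-74) = 1/31198 + (20 - 74) = 1/31198 - 54 = -1684691/31198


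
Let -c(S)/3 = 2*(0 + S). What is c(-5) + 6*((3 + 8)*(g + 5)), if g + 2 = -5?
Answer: -102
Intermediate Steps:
g = -7 (g = -2 - 5 = -7)
c(S) = -6*S (c(S) = -6*(0 + S) = -6*S)
c(-5) + 6*((3 + 8)*(g + 5)) = -6*(-5) + 6*((3 + 8)*(-7 + 5)) = 30 + 6*(11*(-2)) = 30 + 6*(-22) = 30 - 132 = -102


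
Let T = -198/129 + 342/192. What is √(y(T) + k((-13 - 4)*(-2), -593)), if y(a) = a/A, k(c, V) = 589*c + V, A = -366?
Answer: √8556898702449/20984 ≈ 139.40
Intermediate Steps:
T = 339/1376 (T = -198*1/129 + 342*(1/192) = -66/43 + 57/32 = 339/1376 ≈ 0.24637)
k(c, V) = V + 589*c
y(a) = -a/366 (y(a) = a/(-366) = a*(-1/366) = -a/366)
√(y(T) + k((-13 - 4)*(-2), -593)) = √(-1/366*339/1376 + (-593 + 589*((-13 - 4)*(-2)))) = √(-113/167872 + (-593 + 589*(-17*(-2)))) = √(-113/167872 + (-593 + 589*34)) = √(-113/167872 + (-593 + 20026)) = √(-113/167872 + 19433) = √(3262256463/167872) = √8556898702449/20984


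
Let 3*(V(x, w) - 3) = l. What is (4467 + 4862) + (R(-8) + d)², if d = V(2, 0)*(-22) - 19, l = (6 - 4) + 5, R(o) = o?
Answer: 271450/9 ≈ 30161.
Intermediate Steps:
l = 7 (l = 2 + 5 = 7)
V(x, w) = 16/3 (V(x, w) = 3 + (⅓)*7 = 3 + 7/3 = 16/3)
d = -409/3 (d = (16/3)*(-22) - 19 = -352/3 - 19 = -409/3 ≈ -136.33)
(4467 + 4862) + (R(-8) + d)² = (4467 + 4862) + (-8 - 409/3)² = 9329 + (-433/3)² = 9329 + 187489/9 = 271450/9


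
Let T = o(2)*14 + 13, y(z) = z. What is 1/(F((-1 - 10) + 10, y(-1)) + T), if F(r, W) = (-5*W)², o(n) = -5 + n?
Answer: -¼ ≈ -0.25000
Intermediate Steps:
F(r, W) = 25*W²
T = -29 (T = (-5 + 2)*14 + 13 = -3*14 + 13 = -42 + 13 = -29)
1/(F((-1 - 10) + 10, y(-1)) + T) = 1/(25*(-1)² - 29) = 1/(25*1 - 29) = 1/(25 - 29) = 1/(-4) = -¼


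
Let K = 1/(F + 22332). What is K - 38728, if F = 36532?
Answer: -2279684991/58864 ≈ -38728.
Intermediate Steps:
K = 1/58864 (K = 1/(36532 + 22332) = 1/58864 ≈ 1.6988e-5)
K - 38728 = 1/58864 - 38728 = -2279684991/58864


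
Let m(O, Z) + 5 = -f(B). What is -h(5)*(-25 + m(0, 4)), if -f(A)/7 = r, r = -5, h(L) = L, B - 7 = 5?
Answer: 325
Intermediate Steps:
B = 12 (B = 7 + 5 = 12)
f(A) = 35 (f(A) = -7*(-5) = 35)
m(O, Z) = -40 (m(O, Z) = -5 - 1*35 = -5 - 35 = -40)
-h(5)*(-25 + m(0, 4)) = -5*(-25 - 40) = -5*(-65) = -1*(-325) = 325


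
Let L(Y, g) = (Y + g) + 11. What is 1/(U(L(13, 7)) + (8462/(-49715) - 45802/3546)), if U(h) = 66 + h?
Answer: 88144695/7396509074 ≈ 0.011917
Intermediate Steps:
L(Y, g) = 11 + Y + g
1/(U(L(13, 7)) + (8462/(-49715) - 45802/3546)) = 1/((66 + (11 + 13 + 7)) + (8462/(-49715) - 45802/3546)) = 1/((66 + 31) + (8462*(-1/49715) - 45802*1/3546)) = 1/(97 + (-8462/49715 - 22901/1773)) = 1/(97 - 1153526341/88144695) = 1/(7396509074/88144695) = 88144695/7396509074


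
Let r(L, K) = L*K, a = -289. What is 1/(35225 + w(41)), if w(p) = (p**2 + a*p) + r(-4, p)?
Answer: 1/24893 ≈ 4.0172e-5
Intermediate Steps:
r(L, K) = K*L
w(p) = p**2 - 293*p (w(p) = (p**2 - 289*p) + p*(-4) = (p**2 - 289*p) - 4*p = p**2 - 293*p)
1/(35225 + w(41)) = 1/(35225 + 41*(-293 + 41)) = 1/(35225 + 41*(-252)) = 1/(35225 - 10332) = 1/24893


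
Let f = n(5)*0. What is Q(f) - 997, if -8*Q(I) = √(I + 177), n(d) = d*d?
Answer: -997 - √177/8 ≈ -998.66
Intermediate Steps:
n(d) = d²
f = 0 (f = 5²*0 = 25*0 = 0)
Q(I) = -√(177 + I)/8 (Q(I) = -√(I + 177)/8 = -√(177 + I)/8)
Q(f) - 997 = -√(177 + 0)/8 - 997 = -√177/8 - 997 = -997 - √177/8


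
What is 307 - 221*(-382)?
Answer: 84729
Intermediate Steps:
307 - 221*(-382) = 307 + 84422 = 84729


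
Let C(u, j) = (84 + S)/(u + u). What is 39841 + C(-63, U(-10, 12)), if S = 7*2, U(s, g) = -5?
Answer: 358562/9 ≈ 39840.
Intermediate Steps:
S = 14
C(u, j) = 49/u (C(u, j) = (84 + 14)/(u + u) = 98/((2*u)) = 98*(1/(2*u)) = 49/u)
39841 + C(-63, U(-10, 12)) = 39841 + 49/(-63) = 39841 + 49*(-1/63) = 39841 - 7/9 = 358562/9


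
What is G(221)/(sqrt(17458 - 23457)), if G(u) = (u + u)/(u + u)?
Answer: -I*sqrt(5999)/5999 ≈ -0.012911*I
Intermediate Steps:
G(u) = 1 (G(u) = (2*u)/((2*u)) = (2*u)*(1/(2*u)) = 1)
G(221)/(sqrt(17458 - 23457)) = 1/sqrt(17458 - 23457) = 1/sqrt(-5999) = 1/(I*sqrt(5999)) = 1*(-I*sqrt(5999)/5999) = -I*sqrt(5999)/5999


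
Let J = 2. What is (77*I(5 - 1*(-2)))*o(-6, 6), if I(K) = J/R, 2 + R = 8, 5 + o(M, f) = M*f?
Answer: -3157/3 ≈ -1052.3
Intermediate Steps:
o(M, f) = -5 + M*f
R = 6 (R = -2 + 8 = 6)
I(K) = ⅓ (I(K) = 2/6 = 2*(⅙) = ⅓)
(77*I(5 - 1*(-2)))*o(-6, 6) = (77*(⅓))*(-5 - 6*6) = 77*(-5 - 36)/3 = (77/3)*(-41) = -3157/3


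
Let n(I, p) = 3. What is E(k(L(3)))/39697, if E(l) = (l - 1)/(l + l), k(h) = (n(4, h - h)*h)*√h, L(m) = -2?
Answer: 1/79394 - I*√2/952728 ≈ 1.2595e-5 - 1.4844e-6*I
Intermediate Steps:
k(h) = 3*h^(3/2) (k(h) = (3*h)*√h = 3*h^(3/2))
E(l) = (-1 + l)/(2*l) (E(l) = (-1 + l)/((2*l)) = (-1 + l)*(1/(2*l)) = (-1 + l)/(2*l))
E(k(L(3)))/39697 = ((-1 + 3*(-2)^(3/2))/(2*((3*(-2)^(3/2)))))/39697 = ((-1 + 3*(-2*I*√2))/(2*((3*(-2*I*√2)))))*(1/39697) = ((-1 - 6*I*√2)/(2*((-6*I*√2))))*(1/39697) = ((I*√2/12)*(-1 - 6*I*√2)/2)*(1/39697) = (I*√2*(-1 - 6*I*√2)/24)*(1/39697) = I*√2*(-1 - 6*I*√2)/952728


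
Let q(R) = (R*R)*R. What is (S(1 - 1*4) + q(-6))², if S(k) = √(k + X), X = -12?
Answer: (216 - I*√15)² ≈ 46641.0 - 1673.1*I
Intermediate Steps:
S(k) = √(-12 + k) (S(k) = √(k - 12) = √(-12 + k))
q(R) = R³ (q(R) = R²*R = R³)
(S(1 - 1*4) + q(-6))² = (√(-12 + (1 - 1*4)) + (-6)³)² = (√(-12 + (1 - 4)) - 216)² = (√(-12 - 3) - 216)² = (√(-15) - 216)² = (I*√15 - 216)² = (-216 + I*√15)²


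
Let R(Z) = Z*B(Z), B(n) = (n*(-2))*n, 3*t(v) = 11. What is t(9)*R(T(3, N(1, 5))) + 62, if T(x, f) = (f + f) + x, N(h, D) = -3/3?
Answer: 164/3 ≈ 54.667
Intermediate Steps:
t(v) = 11/3 (t(v) = (⅓)*11 = 11/3)
N(h, D) = -1 (N(h, D) = -3*⅓ = -1)
B(n) = -2*n² (B(n) = (-2*n)*n = -2*n²)
T(x, f) = x + 2*f (T(x, f) = 2*f + x = x + 2*f)
R(Z) = -2*Z³ (R(Z) = Z*(-2*Z²) = -2*Z³)
t(9)*R(T(3, N(1, 5))) + 62 = 11*(-2*(3 + 2*(-1))³)/3 + 62 = 11*(-2*(3 - 2)³)/3 + 62 = 11*(-2*1³)/3 + 62 = 11*(-2*1)/3 + 62 = (11/3)*(-2) + 62 = -22/3 + 62 = 164/3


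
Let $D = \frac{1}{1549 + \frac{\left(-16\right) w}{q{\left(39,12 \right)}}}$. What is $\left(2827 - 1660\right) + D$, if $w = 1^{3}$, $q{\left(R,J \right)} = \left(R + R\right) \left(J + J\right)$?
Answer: $\frac{211497861}{181232} \approx 1167.0$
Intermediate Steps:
$q{\left(R,J \right)} = 4 J R$ ($q{\left(R,J \right)} = 2 R 2 J = 4 J R$)
$w = 1$
$D = \frac{117}{181232}$ ($D = \frac{1}{1549 + \frac{\left(-16\right) 1}{4 \cdot 12 \cdot 39}} = \frac{1}{1549 - \frac{16}{1872}} = \frac{1}{1549 - \frac{1}{117}} = \frac{1}{\frac{181232}{117}} = \frac{117}{181232} \approx 0.00064558$)
$\left(2827 - 1660\right) + D = \left(2827 - 1660\right) + \frac{117}{181232} = 1167 + \frac{117}{181232} = \frac{211497861}{181232}$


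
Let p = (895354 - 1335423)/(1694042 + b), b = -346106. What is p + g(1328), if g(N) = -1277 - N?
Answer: -3511813349/1347936 ≈ -2605.3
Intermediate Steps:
p = -440069/1347936 (p = (895354 - 1335423)/(1694042 - 346106) = -440069/1347936 ≈ -0.32648)
p + g(1328) = -440069/1347936 + (-1277 - 1*1328) = -440069/1347936 + (-1277 - 1328) = -440069/1347936 - 2605 = -3511813349/1347936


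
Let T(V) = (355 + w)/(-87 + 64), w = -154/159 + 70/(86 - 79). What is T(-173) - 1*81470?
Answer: -297993671/3657 ≈ -81486.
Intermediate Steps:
w = 1436/159 (w = -154*1/159 + 70/7 = -154/159 + 70*(⅐) = -154/159 + 10 = 1436/159 ≈ 9.0314)
T(V) = -57881/3657 (T(V) = (355 + 1436/159)/(-87 + 64) = (57881/159)/(-23) = (57881/159)*(-1/23) = -57881/3657)
T(-173) - 1*81470 = -57881/3657 - 1*81470 = -57881/3657 - 81470 = -297993671/3657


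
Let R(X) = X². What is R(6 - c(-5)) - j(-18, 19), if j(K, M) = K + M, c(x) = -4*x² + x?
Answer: 12320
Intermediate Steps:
c(x) = x - 4*x²
R(6 - c(-5)) - j(-18, 19) = (6 - (-5)*(1 - 4*(-5)))² - (-18 + 19) = (6 - (-5)*(1 + 20))² - 1*1 = (6 - (-5)*21)² - 1 = (6 - 1*(-105))² - 1 = (6 + 105)² - 1 = 111² - 1 = 12321 - 1 = 12320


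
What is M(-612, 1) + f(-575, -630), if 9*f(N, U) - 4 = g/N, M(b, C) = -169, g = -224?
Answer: -872051/5175 ≈ -168.51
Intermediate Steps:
f(N, U) = 4/9 - 224/(9*N) (f(N, U) = 4/9 + (-224/N)/9 = 4/9 - 224/(9*N))
M(-612, 1) + f(-575, -630) = -169 + (4/9)*(-56 - 575)/(-575) = -169 + (4/9)*(-1/575)*(-631) = -169 + 2524/5175 = -872051/5175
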